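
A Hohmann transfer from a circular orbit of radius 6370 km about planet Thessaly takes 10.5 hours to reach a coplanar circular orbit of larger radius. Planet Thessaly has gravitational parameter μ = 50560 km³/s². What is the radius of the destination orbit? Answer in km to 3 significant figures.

r₂ = 32500 km

Transfer time t = 10.5 hours = 37800 s, and t = π√(a_t³/μ).
So a_t = (μ t²/π²)^(1/3) = (50560 × (37800)² / π²)^(1/3) = 19416 km.
Since a_t = (r₁ + r₂)/2, r₂ = 2a_t − r₁ = 2×19416 − 6370 = 32462 km.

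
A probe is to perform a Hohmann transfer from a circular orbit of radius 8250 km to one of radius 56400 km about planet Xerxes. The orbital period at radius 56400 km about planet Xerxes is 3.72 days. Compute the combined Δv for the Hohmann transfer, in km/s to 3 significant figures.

Δv = 1.47 km/s

From Kepler's third law T² = 4π²r³/μ at r = 56400 km, T = 3.72 days = 3.72 × 86400 s = 3.21408×10^5 s: μ = 4π²r³/T² = 68562.0 km³/s².
Transfer-ellipse semi-major axis a_t = (r₁ + r₂)/2 = (8250 + 56400)/2 = 32325 km.
Circular speed at r₁: v₁ = √(μ/r₁) = √(68562.0/8250) = 2.8828 km/s.
Transfer-orbit speed at r₁ (v² = μ(2/r − 1/a)): v_p = √[μ(2/r₁ − 1/a_t)] = 3.8079 km/s.
First burn Δv₁ = |v_p − v₁| = 0.9251 km/s.
At r₂, v₂ = √(μ/r₂) = 1.1026 km/s.
Transfer-orbit speed at r₂: v_a = √[μ(2/r₂ − 1/a_t)] = 0.55701 km/s.
Second burn Δv₂ = |v₂ − v_a| = 0.5456 km/s.
Δv = Δv₁ + Δv₂ = 0.9251 + 0.5456 = 1.471 km/s.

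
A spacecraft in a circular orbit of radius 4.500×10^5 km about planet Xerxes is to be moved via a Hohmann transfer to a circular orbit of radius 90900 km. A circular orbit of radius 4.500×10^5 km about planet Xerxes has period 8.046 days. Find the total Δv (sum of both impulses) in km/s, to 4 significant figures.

Δv = 4.333 km/s

From Kepler's third law T² = 4π²r³/μ at r = 4.500×10^5 km, T = 8.046 days = 8.046 × 86400 s = 6.951744×10^5 s: μ = 4π²r³/T² = 7.44406×10^6 km³/s².
The Hohmann ellipse has a_t = (r₁ + r₂)/2 = 2.7045×10^5 km.
At r₁ the circular-orbit speed is v₁ = √(μ/r₁) = 4.067 km/s.
Transfer-orbit speed at r₁ (vis-viva equation): v_a = √[μ(2/r₁ − 1/a_t)] = 2.358 km/s.
First burn Δv₁ = |v_a − v₁| = 1.709 km/s.
At r₂, v₂ = √(μ/r₂) = 9.04947 km/s.
Transfer-orbit speed at r₂: v_p = √[μ(2/r₂ − 1/a_t)] = 11.6731 km/s.
Second burn Δv₂ = |v₂ − v_p| = 2.624 km/s.
Total Δv = Δv₁ + Δv₂ = 4.333 km/s.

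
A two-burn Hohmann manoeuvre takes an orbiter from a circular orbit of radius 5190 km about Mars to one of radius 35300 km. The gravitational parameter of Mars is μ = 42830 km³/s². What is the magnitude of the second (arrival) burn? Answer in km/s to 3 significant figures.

Semi-major axis of the transfer orbit: a_t = (5190 + 35300)/2 = 20245 km.
On the circular orbit at r = 35300 km, v_c = √(μ/r) = 1.1015 km/s.
Transfer-orbit speed at the same r (vis-viva, a = a_t): v_t = √[μ(2/r − 1/a_t)] = 0.55771 km/s.
Δv₂ = |v_t − v_c| = |0.55771 − 1.1015| = 0.5438 km/s.

Δv₂ = 0.544 km/s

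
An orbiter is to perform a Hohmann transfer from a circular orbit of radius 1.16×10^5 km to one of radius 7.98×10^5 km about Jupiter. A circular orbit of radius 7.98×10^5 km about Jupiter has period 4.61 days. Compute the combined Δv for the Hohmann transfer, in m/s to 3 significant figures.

From Kepler's third law T² = 4π²r³/μ at r = 7.98×10^5 km, T = 4.61 days = 4.61 × 86400 s = 3.98304×10^5 s: μ = 4π²r³/T² = 1.26456×10^8 km³/s².
The Hohmann ellipse has a_t = (r₁ + r₂)/2 = 4.570×10^5 km.
Circular speed at r₁: v₁ = √(μ/r₁) = √(1.26456×10^8/1.160×10^5) = 33.02 km/s.
Transfer-orbit speed at r₁ (v² = μ(2/r − 1/a)): v_p = √[μ(2/r₁ − 1/a_t)] = 43.63 km/s.
First burn Δv₁ = |v_p − v₁| = 10.61 km/s.
At r₂, v₂ = √(μ/r₂) = 12.588 km/s.
Transfer-orbit speed at r₂: v_a = √[μ(2/r₂ − 1/a_t)] = 6.3422 km/s.
Second burn Δv₂ = |v₂ − v_a| = 6.246 km/s.
Δv = Δv₁ + Δv₂ = 10.61 + 6.246 = 16.86 km/s.

Δv = 16900 m/s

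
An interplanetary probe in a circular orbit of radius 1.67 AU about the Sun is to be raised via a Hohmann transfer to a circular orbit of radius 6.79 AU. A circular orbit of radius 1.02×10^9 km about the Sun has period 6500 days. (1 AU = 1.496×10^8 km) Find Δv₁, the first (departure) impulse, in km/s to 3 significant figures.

From Kepler's third law T² = 4π²r³/μ at r = 1.02×10^9 km, T = 6500 days = 6500 × 86400 s = 5.616×10^8 s: μ = 4π²r³/T² = 1.32833×10^11 km³/s².
In km: r₁ = 1.67 × 1.496×10^8 = 2.49832×10^8 km; r₂ = 6.79 × 1.496×10^8 = 1.015784×10^9 km.
Transfer-ellipse semi-major axis a_t = (r₁ + r₂)/2 = (2.49832×10^8 + 1.015784×10^9)/2 = 6.32808×10^8 km.
On the circular orbit at r = 2.49832×10^8 km, v_c = √(μ/r) = 23.058 km/s.
Vis-viva on the transfer ellipse at r = 2.49832×10^8 km gives v_t = √[μ(2/r − 1/a_t)] = 29.214 km/s.
Δv₁ = |v_t − v_c| = |29.214 − 23.058| = 6.156 km/s.

Δv₁ = 6.16 km/s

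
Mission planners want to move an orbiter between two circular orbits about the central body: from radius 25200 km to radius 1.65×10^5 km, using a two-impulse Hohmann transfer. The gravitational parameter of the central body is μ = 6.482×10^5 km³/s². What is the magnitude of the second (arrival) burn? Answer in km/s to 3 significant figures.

Δv₂ = 0.962 km/s

Transfer-ellipse semi-major axis a_t = (r₁ + r₂)/2 = (25200 + 1.650×10^5)/2 = 95100 km.
Circular speed at r = 1.650×10^5 km: v_c = √(μ/r) = 1.982041 km/s.
Transfer-orbit speed at the same r (vis-viva, a = a_t): v_t = √[μ(2/r − 1/a_t)] = 1.020287 km/s.
Δv₂ = |v_t − v_c| = |1.020287 − 1.982041| = 0.9618 km/s.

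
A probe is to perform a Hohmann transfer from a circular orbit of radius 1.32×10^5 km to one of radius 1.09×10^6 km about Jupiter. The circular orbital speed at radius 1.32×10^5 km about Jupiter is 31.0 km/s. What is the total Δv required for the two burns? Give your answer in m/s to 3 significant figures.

Δv = 16200 m/s

From the circular-orbit relation v² = μ/r at r = 1.32×10^5 km: μ = v²r = (31.0)² × 1.32×10^5 = 1.26852×10^8 km³/s².
The Hohmann ellipse has a_t = (r₁ + r₂)/2 = 6.110×10^5 km.
Circular speed at r₁: v₁ = √(μ/r₁) = √(1.26852×10^8/1.320×10^5) = 31.00 km/s.
Transfer-orbit speed at r₁ (vis-viva equation): v_p = √[μ(2/r₁ − 1/a_t)] = 41.41 km/s.
First burn Δv₁ = |v_p − v₁| = 10.41 km/s.
At r₂, v₂ = √(μ/r₂) = 10.788 km/s.
Transfer-orbit speed at r₂: v_a = √[μ(2/r₂ − 1/a_t)] = 5.0142 km/s.
Second burn Δv₂ = |v₂ − v_a| = 5.774 km/s.
Δv = Δv₁ + Δv₂ = 10.41 + 5.774 = 16.18 km/s.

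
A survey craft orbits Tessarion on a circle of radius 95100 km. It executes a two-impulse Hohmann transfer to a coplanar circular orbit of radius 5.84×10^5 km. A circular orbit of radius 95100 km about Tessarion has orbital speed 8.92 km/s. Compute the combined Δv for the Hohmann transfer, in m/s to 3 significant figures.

From the circular-orbit relation v² = μ/r at r = 95100 km: μ = v²r = (8.92)² × 95100 = 7.56676×10^6 km³/s².
Transfer-ellipse semi-major axis a_t = (r₁ + r₂)/2 = (95100 + 5.840×10^5)/2 = 3.3955×10^5 km.
At r₁ the circular-orbit speed is v₁ = √(μ/r₁) = 8.9200 km/s.
Transfer-orbit speed at r₁ (v² = μ(2/r − 1/a)): v_p = √[μ(2/r₁ − 1/a_t)] = 11.698 km/s.
First burn Δv₁ = |v_p − v₁| = 2.778 km/s.
At r₂, v₂ = √(μ/r₂) = 3.600 km/s.
Transfer-orbit speed at r₂: v_a = √[μ(2/r₂ − 1/a_t)] = 1.905 km/s.
Second burn Δv₂ = |v₂ − v_a| = 1.695 km/s.
Total Δv = Δv₁ + Δv₂ = 4.473 km/s.

Δv = 4470 m/s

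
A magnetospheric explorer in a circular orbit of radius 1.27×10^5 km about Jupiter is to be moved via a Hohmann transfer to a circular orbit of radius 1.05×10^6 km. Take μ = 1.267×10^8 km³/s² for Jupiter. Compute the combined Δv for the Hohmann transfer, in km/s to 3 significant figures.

Δv = 16.5 km/s

Transfer-ellipse semi-major axis a_t = (r₁ + r₂)/2 = (1.270×10^5 + 1.050×10^6)/2 = 5.885×10^5 km.
Circular speed at r₁: v₁ = √(μ/r₁) = √(1.267×10^8/1.270×10^5) = 31.5854 km/s.
Transfer-orbit speed at r₁ (v² = μ(2/r − 1/a)): v_p = √[μ(2/r₁ − 1/a_t)] = 42.1898 km/s.
First burn Δv₁ = |v_p − v₁| = 10.604 km/s.
At r₂, v₂ = √(μ/r₂) = 10.98484 km/s.
Transfer-orbit speed at r₂: v_a = √[μ(2/r₂ − 1/a_t)] = 5.102961 km/s.
Second burn Δv₂ = |v₂ − v_a| = 5.8819 km/s.
Δv = Δv₁ + Δv₂ = 10.604 + 5.8819 = 16.49 km/s.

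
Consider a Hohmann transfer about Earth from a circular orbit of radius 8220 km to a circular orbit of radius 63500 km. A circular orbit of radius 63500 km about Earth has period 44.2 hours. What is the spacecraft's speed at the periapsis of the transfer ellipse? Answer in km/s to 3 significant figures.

v = 9.27 km/s

From Kepler's third law T² = 4π²r³/μ at r = 63500 km, T = 44.2 hours = 44.2 × 3600 s = 1.5912×10^5 s: μ = 4π²r³/T² = 3.99238×10^5 km³/s².
Transfer-ellipse semi-major axis a_t = (r₁ + r₂)/2 = (8220 + 63500)/2 = 35860 km.
The periapsis of the transfer ellipse is at r = 8220 km.
Vis-viva: v = √[μ(2/r − 1/a_t)] = √[3.99238×10^5 × (2/8220 − 1/35860)] = 9.274 km/s.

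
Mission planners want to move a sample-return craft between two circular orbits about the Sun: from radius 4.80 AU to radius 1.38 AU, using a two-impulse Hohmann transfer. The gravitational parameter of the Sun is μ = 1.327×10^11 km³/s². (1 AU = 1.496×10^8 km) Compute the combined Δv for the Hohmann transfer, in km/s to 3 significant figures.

In km: r₁ = 4.80 × 1.496×10^8 = 7.1808×10^8 km; r₂ = 1.38 × 1.496×10^8 = 2.06448×10^8 km.
Semi-major axis of the transfer orbit: a_t = (7.1808×10^8 + 2.06448×10^8)/2 = 4.62264×10^8 km.
At r₁ the circular-orbit speed is v₁ = √(μ/r₁) = 13.5941 km/s.
On the transfer ellipse at r₁, vis-viva equation gives v_a = √[μ(2/r₁ − 1/a_t)] = 9.08467 km/s.
First burn Δv₁ = |v_a − v₁| = 4.5094 km/s.
At r₂, v₂ = √(μ/r₂) = 25.35304 km/s.
Transfer-orbit speed at r₂: v_p = √[μ(2/r₂ − 1/a_t)] = 31.59887 km/s.
Second burn Δv₂ = |v₂ − v_p| = 6.2458 km/s.
Total Δv = Δv₁ + Δv₂ = 10.76 km/s.

Δv = 10.8 km/s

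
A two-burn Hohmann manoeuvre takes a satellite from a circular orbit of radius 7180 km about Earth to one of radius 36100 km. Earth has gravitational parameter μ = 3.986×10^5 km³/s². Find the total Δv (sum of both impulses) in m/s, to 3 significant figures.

Δv = 3580 m/s

Transfer-ellipse semi-major axis a_t = (r₁ + r₂)/2 = (7180 + 36100)/2 = 21640 km.
At r₁ the circular-orbit speed is v₁ = √(μ/r₁) = 7.4509 km/s.
Transfer-orbit speed at r₁ (v² = μ(2/r − 1/a)): v_p = √[μ(2/r₁ − 1/a_t)] = 9.6235 km/s.
First burn Δv₁ = |v_p − v₁| = 2.17260 km/s.
At r₂, v₂ = √(μ/r₂) = 3.32288 km/s.
Transfer-orbit speed at r₂: v_a = √[μ(2/r₂ − 1/a_t)] = 1.91403 km/s.
Second burn Δv₂ = |v₂ − v_a| = 1.40885 km/s.
Δv = Δv₁ + Δv₂ = 2.17260 + 1.40885 = 3.581 km/s.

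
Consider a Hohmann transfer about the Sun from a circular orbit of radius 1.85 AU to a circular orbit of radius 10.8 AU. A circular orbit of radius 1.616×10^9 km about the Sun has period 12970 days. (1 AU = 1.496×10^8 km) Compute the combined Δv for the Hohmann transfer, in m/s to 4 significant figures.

From Kepler's third law T² = 4π²r³/μ at r = 1.616×10^9 km, T = 12970 days = 12970 × 86400 s = 1.120608×10^9 s: μ = 4π²r³/T² = 1.32671×10^11 km³/s².
In km: r₁ = 1.85 × 1.496×10^8 = 2.7676×10^8 km; r₂ = 10.8 × 1.496×10^8 = 1.61568×10^9 km.
The Hohmann ellipse has a_t = (r₁ + r₂)/2 = 9.4622×10^8 km.
Circular speed at r₁: v₁ = √(μ/r₁) = √(1.32671×10^11/2.7676×10^8) = 21.895 km/s.
On the transfer ellipse at r₁, vis-viva equation gives v_p = √[μ(2/r₁ − 1/a_t)] = 28.610 km/s.
First burn Δv₁ = |v_p − v₁| = 6.715 km/s.
At r₂, v₂ = √(μ/r₂) = 9.062 km/s.
Transfer-orbit speed at r₂: v_a = √[μ(2/r₂ − 1/a_t)] = 4.901 km/s.
Second burn Δv₂ = |v₂ − v_a| = 4.161 km/s.
Δv = Δv₁ + Δv₂ = 6.715 + 4.161 = 10.88 km/s.

Δv = 10880 m/s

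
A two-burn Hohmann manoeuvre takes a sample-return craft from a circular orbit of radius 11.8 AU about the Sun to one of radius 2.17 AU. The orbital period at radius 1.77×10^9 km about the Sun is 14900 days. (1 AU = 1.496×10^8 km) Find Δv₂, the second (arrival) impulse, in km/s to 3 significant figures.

Δv₂ = 6.05 km/s

From Kepler's third law T² = 4π²r³/μ at r = 1.77×10^9 km, T = 14900 days = 14900 × 86400 s = 1.28736×10^9 s: μ = 4π²r³/T² = 1.32093×10^11 km³/s².
In km: r₁ = 11.8 × 1.496×10^8 = 1.76528×10^9 km; r₂ = 2.17 × 1.496×10^8 = 3.24632×10^8 km.
The Hohmann ellipse has a_t = (r₁ + r₂)/2 = 1.044956×10^9 km.
Circular speed at r = 3.24632×10^8 km: v_c = √(μ/r) = 20.172 km/s.
Vis-viva on the transfer ellipse at r = 3.24632×10^8 km gives v_t = √[μ(2/r − 1/a_t)] = 26.218 km/s.
Δv₂ = |v_t − v_c| = |26.218 − 20.172| = 6.046 km/s.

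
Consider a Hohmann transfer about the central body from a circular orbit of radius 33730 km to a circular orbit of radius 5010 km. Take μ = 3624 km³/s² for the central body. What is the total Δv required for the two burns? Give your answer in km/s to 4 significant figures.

Δv = 0.4329 km/s

The Hohmann ellipse has a_t = (r₁ + r₂)/2 = 19370 km.
Circular speed at r₁: v₁ = √(μ/r₁) = √(3624/33730) = 0.3278 km/s.
Transfer-orbit speed at r₁ (vis-viva): v_a = √[μ(2/r₁ − 1/a_t)] = 0.1667 km/s.
First burn Δv₁ = |v_a − v₁| = 0.1611 km/s.
Circular speed at r₂: v₂ = √(μ/r₂) = 0.85050 km/s.
Transfer-orbit speed at r₂: v_p = √[μ(2/r₂ − 1/a_t)] = 1.1223 km/s.
Second burn Δv₂ = |v₂ − v_p| = 0.2718 km/s.
Total Δv = Δv₁ + Δv₂ = 0.4329 km/s.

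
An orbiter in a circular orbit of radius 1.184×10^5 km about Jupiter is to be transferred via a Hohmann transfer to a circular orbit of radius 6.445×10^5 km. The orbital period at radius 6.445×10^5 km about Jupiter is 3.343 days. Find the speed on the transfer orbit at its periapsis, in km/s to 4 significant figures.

v = 42.52 km/s

From Kepler's third law T² = 4π²r³/μ at r = 6.445×10^5 km, T = 3.343 days = 3.343 × 86400 s = 2.888352×10^5 s: μ = 4π²r³/T² = 1.26686×10^8 km³/s².
Transfer-ellipse semi-major axis a_t = (r₁ + r₂)/2 = (1.184×10^5 + 6.445×10^5)/2 = 3.8145×10^5 km.
The periapsis of the transfer ellipse is at r = 1.184×10^5 km.
From the vis-viva equation, v = √[μ(2/r − 1/a_t)] = 42.52 km/s.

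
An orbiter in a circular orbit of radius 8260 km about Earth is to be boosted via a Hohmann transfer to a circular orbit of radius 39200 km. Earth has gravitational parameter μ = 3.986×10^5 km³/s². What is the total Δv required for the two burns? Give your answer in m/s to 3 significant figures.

The Hohmann ellipse has a_t = (r₁ + r₂)/2 = 23730 km.
At r₁ the circular-orbit speed is v₁ = √(μ/r₁) = 6.9467 km/s.
Transfer-orbit speed at r₁ (vis-viva equation): v_p = √[μ(2/r₁ − 1/a_t)] = 8.9284 km/s.
First burn Δv₁ = |v_p − v₁| = 1.982 km/s.
At r₂, v₂ = √(μ/r₂) = 3.18879 km/s.
Transfer-orbit speed at r₂: v_a = √[μ(2/r₂ − 1/a_t)] = 1.88134 km/s.
Second burn Δv₂ = |v₂ − v_a| = 1.307 km/s.
Δv = Δv₁ + Δv₂ = 1.982 + 1.307 = 3.289 km/s.

Δv = 3290 m/s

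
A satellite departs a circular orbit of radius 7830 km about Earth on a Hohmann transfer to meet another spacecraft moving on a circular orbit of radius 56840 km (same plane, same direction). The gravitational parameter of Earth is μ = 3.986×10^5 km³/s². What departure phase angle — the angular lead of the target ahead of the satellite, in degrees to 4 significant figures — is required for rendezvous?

φ = 102.8°

The Hohmann ellipse has a_t = (r₁ + r₂)/2 = 32335 km.
Transfer time t = π√(a_t³/μ) = 28930 s.
Target angular speed ω₂ = √(μ/r₂³) = 4.659×10^-5 rad/s.
Angle swept by the target during transfer: ω₂·t = 1.348 rad = 77.23°.
The satellite traverses 180° on the transfer ellipse, so the target must lead by 180° − 77.23° = 102.8°.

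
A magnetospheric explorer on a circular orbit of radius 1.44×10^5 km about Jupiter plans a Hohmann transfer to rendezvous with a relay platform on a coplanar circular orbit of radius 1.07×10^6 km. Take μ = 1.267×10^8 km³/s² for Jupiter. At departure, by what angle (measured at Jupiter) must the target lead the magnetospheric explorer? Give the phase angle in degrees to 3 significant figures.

φ = 103°

Semi-major axis of the transfer orbit: a_t = (1.440×10^5 + 1.070×10^6)/2 = 6.070×10^5 km.
Transfer time t = π√(a_t³/μ) = 1.3199×10^5 s.
Target angular speed ω₂ = √(μ/r₂³) = 1.0170×10^-5 rad/s.
Angle swept by the target during transfer: ω₂·t = 1.3423 rad = 76.91°.
The magnetospheric explorer traverses 180° on the transfer ellipse, so the target must lead by 180° − 76.91° = 103°.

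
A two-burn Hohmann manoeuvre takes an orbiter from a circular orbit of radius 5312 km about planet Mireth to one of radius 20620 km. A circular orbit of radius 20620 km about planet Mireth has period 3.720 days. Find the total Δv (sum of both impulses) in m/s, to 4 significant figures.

From Kepler's third law T² = 4π²r³/μ at r = 20620 km, T = 3.720 days = 3.720 × 86400 s = 3.21408×10^5 s: μ = 4π²r³/T² = 3350.52 km³/s².
The Hohmann ellipse has a_t = (r₁ + r₂)/2 = 12966 km.
At r₁ the circular-orbit speed is v₁ = √(μ/r₁) = 0.79419 km/s.
Transfer-orbit speed at r₁ (vis-viva equation): v_p = √[μ(2/r₁ − 1/a_t)] = 1.0015 km/s.
First burn Δv₁ = |v_p − v₁| = 0.2073 km/s.
Circular speed at r₂: v₂ = √(μ/r₂) = 0.4031 km/s.
Transfer-orbit speed at r₂: v_a = √[μ(2/r₂ − 1/a_t)] = 0.2580 km/s.
Second burn Δv₂ = |v₂ − v_a| = 0.1451 km/s.
Δv = Δv₁ + Δv₂ = 0.2073 + 0.1451 = 0.3524 km/s.

Δv = 352.4 m/s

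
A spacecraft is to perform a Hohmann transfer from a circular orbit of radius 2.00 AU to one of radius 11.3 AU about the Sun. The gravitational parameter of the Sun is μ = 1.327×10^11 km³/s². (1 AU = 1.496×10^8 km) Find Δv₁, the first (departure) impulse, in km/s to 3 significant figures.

In km: r₁ = 2.00 × 1.496×10^8 = 2.992×10^8 km; r₂ = 11.3 × 1.496×10^8 = 1.69048×10^9 km.
Semi-major axis of the transfer orbit: a_t = (2.992×10^8 + 1.69048×10^9)/2 = 9.9484×10^8 km.
Circular speed at r = 2.992×10^8 km: v_c = √(μ/r) = 21.060 km/s.
Vis-viva on the transfer ellipse at r = 2.992×10^8 km gives v_t = √[μ(2/r − 1/a_t)] = 27.453 km/s.
Δv₁ = |v_t − v_c| = |27.453 − 21.060| = 6.393 km/s.

Δv₁ = 6.39 km/s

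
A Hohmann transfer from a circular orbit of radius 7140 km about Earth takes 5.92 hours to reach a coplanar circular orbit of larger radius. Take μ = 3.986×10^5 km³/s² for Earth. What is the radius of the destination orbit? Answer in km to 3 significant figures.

Transfer time t = 5.92 hours = 21312 s, and t = π√(a_t³/μ).
So a_t = (μ t²/π²)^(1/3) = (3.986×10^5 × (21312)² / π²)^(1/3) = 26373 km.
Since a_t = (r₁ + r₂)/2, r₂ = 2a_t − r₁ = 2×26373 − 7140 = 45606 km.

r₂ = 45600 km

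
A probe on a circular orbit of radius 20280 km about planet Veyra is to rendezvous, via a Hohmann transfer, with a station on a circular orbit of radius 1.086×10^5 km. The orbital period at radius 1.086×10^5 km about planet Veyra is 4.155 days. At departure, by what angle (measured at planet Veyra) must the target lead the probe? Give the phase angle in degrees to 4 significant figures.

From Kepler's third law T² = 4π²r³/μ at r = 1.086×10^5 km, T = 4.155 days = 4.155 × 86400 s = 3.58992×10^5 s: μ = 4π²r³/T² = 3.92355×10^5 km³/s².
The Hohmann ellipse has a_t = (r₁ + r₂)/2 = 64440 km.
Transfer time t = π√(a_t³/μ) = 82043 s.
Target angular speed ω₂ = √(μ/r₂³) = 1.7502×10^-5 rad/s.
Angle swept by the target during transfer: ω₂·t = 1.4359 rad = 82.27°.
The probe traverses 180° on the transfer ellipse, so the target must lead by 180° − 82.27° = 97.73°.

φ = 97.73°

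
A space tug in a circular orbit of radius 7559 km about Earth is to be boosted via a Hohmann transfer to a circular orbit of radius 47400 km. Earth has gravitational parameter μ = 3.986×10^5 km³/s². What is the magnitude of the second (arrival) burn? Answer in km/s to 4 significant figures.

Δv₂ = 1.379 km/s

Transfer-ellipse semi-major axis a_t = (r₁ + r₂)/2 = (7559 + 47400)/2 = 27479.5 km.
Circular speed at r = 47400 km: v_c = √(μ/r) = 2.900 km/s.
Transfer-orbit speed at the same r (vis-viva, a = a_t): v_t = √[μ(2/r − 1/a_t)] = 1.521 km/s.
Δv₂ = |v_t − v_c| = |1.521 − 2.900| = 1.379 km/s.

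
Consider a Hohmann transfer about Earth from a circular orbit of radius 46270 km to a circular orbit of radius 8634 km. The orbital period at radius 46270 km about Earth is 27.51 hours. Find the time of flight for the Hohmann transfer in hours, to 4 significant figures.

t = 6.286 hours

From Kepler's third law T² = 4π²r³/μ at r = 46270 km, T = 27.51 hours = 27.51 × 3600 s = 99036 s: μ = 4π²r³/T² = 3.98724×10^5 km³/s².
Semi-major axis of the transfer orbit: a_t = (46270 + 8634)/2 = 27452 km.
Half the transfer-orbit period gives t = π√(a_t³/μ) = 22630 s.
Converting: 22630 s ÷ 3600 s/hour = 6.286 hours.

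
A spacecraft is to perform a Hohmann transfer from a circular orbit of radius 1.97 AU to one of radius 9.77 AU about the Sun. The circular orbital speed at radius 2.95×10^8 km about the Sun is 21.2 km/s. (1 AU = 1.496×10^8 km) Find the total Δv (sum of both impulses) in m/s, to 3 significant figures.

From the circular-orbit relation v² = μ/r at r = 2.95×10^8 km: μ = v²r = (21.2)² × 2.95×10^8 = 1.32585×10^11 km³/s².
In km: r₁ = 1.97 × 1.496×10^8 = 2.94712×10^8 km; r₂ = 9.77 × 1.496×10^8 = 1.461592×10^9 km.
Semi-major axis of the transfer orbit: a_t = (2.94712×10^8 + 1.461592×10^9)/2 = 8.78152×10^8 km.
Circular speed at r₁: v₁ = √(μ/r₁) = √(1.32585×10^11/2.94712×10^8) = 21.2104 km/s.
On the transfer ellipse at r₁, v² = μ(2/r − 1/a) gives v_p = √[μ(2/r₁ − 1/a_t)] = 27.3638 km/s.
First burn Δv₁ = |v_p − v₁| = 6.153 km/s.
Circular speed at r₂: v₂ = √(μ/r₂) = 9.5243 km/s.
Transfer-orbit speed at r₂: v_a = √[μ(2/r₂ − 1/a_t)] = 5.5176 km/s.
Second burn Δv₂ = |v₂ − v_a| = 4.007 km/s.
Δv = Δv₁ + Δv₂ = 6.153 + 4.007 = 10.16 km/s.

Δv = 10200 m/s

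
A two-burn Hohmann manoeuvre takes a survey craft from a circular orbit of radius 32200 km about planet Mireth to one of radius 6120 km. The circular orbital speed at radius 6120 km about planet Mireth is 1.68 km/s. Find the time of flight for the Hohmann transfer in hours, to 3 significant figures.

From the circular-orbit relation v² = μ/r at r = 6120 km: μ = v²r = (1.68)² × 6120 = 17273.1 km³/s².
The Hohmann ellipse has a_t = (r₁ + r₂)/2 = 19160 km.
Transfer time t = π√(a_t³/μ) = π√((19160)³ / 17273.1) = 63400 s.
Converting: 63400 s ÷ 3600 s/hour = 17.6 hours.

t = 17.6 hours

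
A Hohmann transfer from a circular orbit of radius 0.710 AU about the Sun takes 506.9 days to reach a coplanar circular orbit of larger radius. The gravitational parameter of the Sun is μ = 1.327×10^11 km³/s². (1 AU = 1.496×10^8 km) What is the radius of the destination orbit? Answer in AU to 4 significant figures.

In km: r₁ = 0.710 × 1.496×10^8 = 1.06216×10^8 km.
Transfer time t = 506.9 days = 4.379616×10^7 s, and t = π√(a_t³/μ).
So a_t = (μ t²/π²)^(1/3) = (1.327×10^11 × (4.379616×10^7)² / π²)^(1/3) = 2.9545×10^8 km.
Since a_t = (r₁ + r₂)/2, r₂ = 2a_t − r₁ = 2×2.9545×10^8 − 1.06216×10^8 = 4.84684×10^8 km.
In AU: r₂ = 4.84684×10^8 / 1.496×10^8 = 3.240 AU.

r₂ = 3.240 AU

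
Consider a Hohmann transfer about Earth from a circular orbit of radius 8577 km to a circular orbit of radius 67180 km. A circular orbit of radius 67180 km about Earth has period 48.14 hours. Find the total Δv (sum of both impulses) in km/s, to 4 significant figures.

Δv = 3.538 km/s

From Kepler's third law T² = 4π²r³/μ at r = 67180 km, T = 48.14 hours = 48.14 × 3600 s = 1.73304×10^5 s: μ = 4π²r³/T² = 3.98531×10^5 km³/s².
Semi-major axis of the transfer orbit: a_t = (8577 + 67180)/2 = 37878.5 km.
Circular speed at r₁: v₁ = √(μ/r₁) = √(3.98531×10^5/8577) = 6.817 km/s.
Transfer-orbit speed at r₁ (v² = μ(2/r − 1/a)): v_p = √[μ(2/r₁ − 1/a_t)] = 9.078 km/s.
First burn Δv₁ = |v_p − v₁| = 2.261 km/s.
At r₂, v₂ = √(μ/r₂) = 2.436 km/s.
Transfer-orbit speed at r₂: v_a = √[μ(2/r₂ − 1/a_t)] = 1.159 km/s.
Second burn Δv₂ = |v₂ − v_a| = 1.277 km/s.
Total Δv = Δv₁ + Δv₂ = 3.538 km/s.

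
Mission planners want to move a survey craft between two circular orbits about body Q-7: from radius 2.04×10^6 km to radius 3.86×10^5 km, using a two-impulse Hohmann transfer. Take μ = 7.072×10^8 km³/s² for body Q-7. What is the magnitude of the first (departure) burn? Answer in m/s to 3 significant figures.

Δv₁ = 8120 m/s

Semi-major axis of the transfer orbit: a_t = (2.040×10^6 + 3.860×10^5)/2 = 1.213×10^6 km.
Circular speed at r = 2.040×10^6 km: v_c = √(μ/r) = 18.619 km/s.
Transfer-orbit speed at the same r (vis-viva, a = a_t): v_t = √[μ(2/r − 1/a_t)] = 10.503 km/s.
Δv₁ = |v_t − v_c| = |10.503 − 18.619| = 8.116 km/s.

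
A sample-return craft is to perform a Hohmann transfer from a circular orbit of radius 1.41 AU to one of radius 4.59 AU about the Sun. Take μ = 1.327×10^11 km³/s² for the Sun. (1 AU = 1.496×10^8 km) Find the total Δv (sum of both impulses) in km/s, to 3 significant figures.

Δv = 10.3 km/s

In km: r₁ = 1.41 × 1.496×10^8 = 2.10936×10^8 km; r₂ = 4.59 × 1.496×10^8 = 6.86664×10^8 km.
Transfer-ellipse semi-major axis a_t = (r₁ + r₂)/2 = (2.10936×10^8 + 6.86664×10^8)/2 = 4.488×10^8 km.
At r₁ the circular-orbit speed is v₁ = √(μ/r₁) = 25.082 km/s.
On the transfer ellipse at r₁, vis-viva gives v_p = √[μ(2/r₁ − 1/a_t)] = 31.025 km/s.
First burn Δv₁ = |v_p − v₁| = 5.943 km/s.
Circular speed at r₂: v₂ = √(μ/r₂) = 13.9016 km/s.
Transfer-orbit speed at r₂: v_a = √[μ(2/r₂ − 1/a_t)] = 9.53042 km/s.
Second burn Δv₂ = |v₂ − v_a| = 4.371 km/s.
Total Δv = Δv₁ + Δv₂ = 10.31 km/s.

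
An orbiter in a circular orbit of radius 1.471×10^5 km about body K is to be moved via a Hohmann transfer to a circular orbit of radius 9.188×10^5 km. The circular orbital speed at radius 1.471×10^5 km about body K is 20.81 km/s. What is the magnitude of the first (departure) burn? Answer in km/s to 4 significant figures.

Δv₁ = 6.514 km/s

From the circular-orbit relation v² = μ/r at r = 1.471×10^5 km: μ = v²r = (20.81)² × 1.471×10^5 = 6.37026×10^7 km³/s².
The Hohmann ellipse has a_t = (r₁ + r₂)/2 = 5.3295×10^5 km.
Circular speed at r = 1.471×10^5 km: v_c = √(μ/r) = 20.810 km/s.
Vis-viva on the transfer ellipse at r = 1.471×10^5 km gives v_t = √[μ(2/r − 1/a_t)] = 27.324 km/s.
Δv₁ = |v_t − v_c| = |27.324 − 20.810| = 6.514 km/s.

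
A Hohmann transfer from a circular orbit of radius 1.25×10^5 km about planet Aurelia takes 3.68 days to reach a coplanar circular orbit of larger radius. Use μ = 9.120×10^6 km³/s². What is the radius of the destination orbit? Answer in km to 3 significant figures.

Transfer time t = 3.68 days = 3.17952×10^5 s, and t = π√(a_t³/μ).
So a_t = (μ t²/π²)^(1/3) = (9.120×10^6 × (3.17952×10^5)² / π²)^(1/3) = 4.5374×10^5 km.
Since a_t = (r₁ + r₂)/2, r₂ = 2a_t − r₁ = 2×4.5374×10^5 − 1.250×10^5 = 7.8248×10^5 km.

r₂ = 7.82×10^5 km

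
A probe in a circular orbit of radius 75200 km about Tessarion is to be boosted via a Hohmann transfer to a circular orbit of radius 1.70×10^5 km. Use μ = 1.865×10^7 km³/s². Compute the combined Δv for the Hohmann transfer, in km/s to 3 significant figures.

Transfer-ellipse semi-major axis a_t = (r₁ + r₂)/2 = (75200 + 1.700×10^5)/2 = 1.226×10^5 km.
Circular speed at r₁: v₁ = √(μ/r₁) = √(1.865×10^7/75200) = 15.748 km/s.
Transfer-orbit speed at r₁ (v² = μ(2/r − 1/a)): v_p = √[μ(2/r₁ − 1/a_t)] = 18.544 km/s.
First burn Δv₁ = |v_p − v₁| = 2.796 km/s.
Circular speed at r₂: v₂ = √(μ/r₂) = 10.474 km/s.
Transfer-orbit speed at r₂: v_a = √[μ(2/r₂ − 1/a_t)] = 8.2031 km/s.
Second burn Δv₂ = |v₂ − v_a| = 2.271 km/s.
Total Δv = Δv₁ + Δv₂ = 5.067 km/s.

Δv = 5.07 km/s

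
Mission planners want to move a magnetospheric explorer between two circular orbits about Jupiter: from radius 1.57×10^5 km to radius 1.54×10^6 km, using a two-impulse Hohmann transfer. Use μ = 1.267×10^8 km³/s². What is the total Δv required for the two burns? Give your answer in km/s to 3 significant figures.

Semi-major axis of the transfer orbit: a_t = (1.570×10^5 + 1.540×10^6)/2 = 8.485×10^5 km.
Circular speed at r₁: v₁ = √(μ/r₁) = √(1.267×10^8/1.570×10^5) = 28.408 km/s.
On the transfer ellipse at r₁, vis-viva gives v_p = √[μ(2/r₁ − 1/a_t)] = 38.271 km/s.
First burn Δv₁ = |v_p − v₁| = 9.863 km/s.
Circular speed at r₂: v₂ = √(μ/r₂) = 9.0704 km/s.
Transfer-orbit speed at r₂: v_a = √[μ(2/r₂ − 1/a_t)] = 3.9017 km/s.
Second burn Δv₂ = |v₂ − v_a| = 5.169 km/s.
Δv = Δv₁ + Δv₂ = 9.863 + 5.169 = 15.03 km/s.

Δv = 15.0 km/s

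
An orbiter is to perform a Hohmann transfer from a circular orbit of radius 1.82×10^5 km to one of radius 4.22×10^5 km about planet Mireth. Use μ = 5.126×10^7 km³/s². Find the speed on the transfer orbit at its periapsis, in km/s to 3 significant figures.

v = 19.8 km/s

Transfer-ellipse semi-major axis a_t = (r₁ + r₂)/2 = (1.820×10^5 + 4.220×10^5)/2 = 3.020×10^5 km.
At periapsis, r = 1.820×10^5 km.
Applying v² = μ(2/r − 1/a_t): v = 19.84 km/s.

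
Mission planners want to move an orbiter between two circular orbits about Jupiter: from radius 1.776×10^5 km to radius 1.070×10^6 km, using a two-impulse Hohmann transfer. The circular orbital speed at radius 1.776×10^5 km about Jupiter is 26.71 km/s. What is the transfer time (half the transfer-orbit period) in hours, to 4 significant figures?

t = 38.20 hours

From the circular-orbit relation v² = μ/r at r = 1.776×10^5 km: μ = v²r = (26.71)² × 1.776×10^5 = 1.26704×10^8 km³/s².
Transfer-ellipse semi-major axis a_t = (r₁ + r₂)/2 = (1.776×10^5 + 1.070×10^6)/2 = 6.238×10^5 km.
By Kepler's third law the transfer-orbit period is T = 2π√(a_t³/μ), so t = T/2 = 1.3751×10^5 s.
Converting: 1.3751×10^5 s ÷ 3600 s/hour = 38.20 hours.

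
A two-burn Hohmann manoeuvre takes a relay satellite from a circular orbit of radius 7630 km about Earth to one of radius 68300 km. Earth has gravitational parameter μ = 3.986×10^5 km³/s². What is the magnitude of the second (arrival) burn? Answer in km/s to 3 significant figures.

Δv₂ = 1.33 km/s

The Hohmann ellipse has a_t = (r₁ + r₂)/2 = 37965 km.
On the circular orbit at r = 68300 km, v_c = √(μ/r) = 2.416 km/s.
Vis-viva on the transfer ellipse at r = 68300 km gives v_t = √[μ(2/r − 1/a_t)] = 1.083 km/s.
Δv₂ = |v_t − v_c| = |1.083 − 2.416| = 1.333 km/s.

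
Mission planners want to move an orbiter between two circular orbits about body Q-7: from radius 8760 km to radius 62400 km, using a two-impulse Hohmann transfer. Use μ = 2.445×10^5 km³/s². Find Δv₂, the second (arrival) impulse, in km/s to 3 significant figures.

Δv₂ = 0.997 km/s

Transfer-ellipse semi-major axis a_t = (r₁ + r₂)/2 = (8760 + 62400)/2 = 35580 km.
Circular speed at r = 62400 km: v_c = √(μ/r) = 1.9795 km/s.
Transfer-orbit speed at the same r (vis-viva, a = a_t): v_t = √[μ(2/r − 1/a_t)] = 0.98219 km/s.
Δv₂ = |v_t − v_c| = |0.98219 − 1.9795| = 0.9973 km/s.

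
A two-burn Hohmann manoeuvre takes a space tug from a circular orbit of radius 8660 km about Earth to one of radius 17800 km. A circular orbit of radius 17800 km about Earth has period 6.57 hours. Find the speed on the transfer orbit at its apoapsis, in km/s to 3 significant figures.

v = 3.83 km/s

From Kepler's third law T² = 4π²r³/μ at r = 17800 km, T = 6.57 hours = 6.57 × 3600 s = 23652 s: μ = 4π²r³/T² = 3.98001×10^5 km³/s².
The Hohmann ellipse has a_t = (r₁ + r₂)/2 = 13230 km.
The apoapsis of the transfer ellipse is at r = 17800 km.
Applying v² = μ(2/r − 1/a_t): v = 3.826 km/s.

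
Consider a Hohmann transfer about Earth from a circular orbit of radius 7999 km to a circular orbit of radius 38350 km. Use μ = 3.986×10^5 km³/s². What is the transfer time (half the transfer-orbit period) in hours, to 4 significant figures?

Transfer-ellipse semi-major axis a_t = (r₁ + r₂)/2 = (7999 + 38350)/2 = 23174.5 km.
By Kepler's third law the transfer-orbit period is T = 2π√(a_t³/μ), so t = T/2 = 17555 s.
Converting: 17555 s ÷ 3600 s/hour = 4.876 hours.

t = 4.876 hours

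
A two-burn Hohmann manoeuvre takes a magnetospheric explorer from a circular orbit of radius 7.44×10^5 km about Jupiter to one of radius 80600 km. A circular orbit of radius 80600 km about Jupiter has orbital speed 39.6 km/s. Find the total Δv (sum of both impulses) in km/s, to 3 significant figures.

From the circular-orbit relation v² = μ/r at r = 80600 km: μ = v²r = (39.6)² × 80600 = 1.26394×10^8 km³/s².
The Hohmann ellipse has a_t = (r₁ + r₂)/2 = 4.123×10^5 km.
Circular speed at r₁: v₁ = √(μ/r₁) = √(1.26394×10^8/7.440×10^5) = 13.034 km/s.
Transfer-orbit speed at r₁ (vis-viva): v_a = √[μ(2/r₁ − 1/a_t)] = 5.7628 km/s.
First burn Δv₁ = |v_a − v₁| = 7.271 km/s.
Circular speed at r₂: v₂ = √(μ/r₂) = 39.60 km/s.
Transfer-orbit speed at r₂: v_p = √[μ(2/r₂ − 1/a_t)] = 53.20 km/s.
Second burn Δv₂ = |v₂ − v_p| = 13.60 km/s.
Δv = Δv₁ + Δv₂ = 7.271 + 13.60 = 20.87 km/s.

Δv = 20.9 km/s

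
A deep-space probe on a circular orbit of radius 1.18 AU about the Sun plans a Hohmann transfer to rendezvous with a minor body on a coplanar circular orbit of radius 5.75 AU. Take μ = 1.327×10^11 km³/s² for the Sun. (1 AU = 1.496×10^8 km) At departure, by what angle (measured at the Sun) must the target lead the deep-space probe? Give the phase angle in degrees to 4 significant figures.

In km: r₁ = 1.18 × 1.496×10^8 = 1.76528×10^8 km; r₂ = 5.75 × 1.496×10^8 = 8.602×10^8 km.
Transfer-ellipse semi-major axis a_t = (r₁ + r₂)/2 = (1.76528×10^8 + 8.602×10^8)/2 = 5.18364×10^8 km.
Transfer time t = π√(a_t³/μ) = 1.0178×10^8 s.
The target's mean motion on its circular orbit is ω₂ = √(μ/r₂³) = 1.4439×10^-8 rad/s.
Angle swept by the target during transfer: ω₂·t = 1.4696 rad = 84.20°.
Arrival is 180° from departure on the ellipse, so φ = 180° − 84.20° = 95.80°.

φ = 95.80°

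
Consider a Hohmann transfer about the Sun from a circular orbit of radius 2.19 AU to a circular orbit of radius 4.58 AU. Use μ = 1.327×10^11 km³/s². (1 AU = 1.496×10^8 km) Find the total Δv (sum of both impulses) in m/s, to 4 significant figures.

Δv = 6007 m/s

In km: r₁ = 2.19 × 1.496×10^8 = 3.27624×10^8 km; r₂ = 4.58 × 1.496×10^8 = 6.85168×10^8 km.
The Hohmann ellipse has a_t = (r₁ + r₂)/2 = 5.06396×10^8 km.
Circular speed at r₁: v₁ = √(μ/r₁) = √(1.327×10^11/3.27624×10^8) = 20.126 km/s.
On the transfer ellipse at r₁, vis-viva gives v_p = √[μ(2/r₁ − 1/a_t)] = 23.410 km/s.
First burn Δv₁ = |v_p − v₁| = 3.284 km/s.
Circular speed at r₂: v₂ = √(μ/r₂) = 13.917 km/s.
Transfer-orbit speed at r₂: v_a = √[μ(2/r₂ − 1/a_t)] = 11.194 km/s.
Second burn Δv₂ = |v₂ − v_a| = 2.723 km/s.
Δv = Δv₁ + Δv₂ = 3.284 + 2.723 = 6.007 km/s.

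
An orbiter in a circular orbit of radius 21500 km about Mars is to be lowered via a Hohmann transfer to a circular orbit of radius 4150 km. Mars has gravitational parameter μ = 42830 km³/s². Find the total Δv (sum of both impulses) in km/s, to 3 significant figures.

The Hohmann ellipse has a_t = (r₁ + r₂)/2 = 12825 km.
Circular speed at r₁: v₁ = √(μ/r₁) = √(42830/21500) = 1.4114 km/s.
On the transfer ellipse at r₁, v² = μ(2/r − 1/a) gives v_a = √[μ(2/r₁ − 1/a_t)] = 0.80288 km/s.
First burn Δv₁ = |v_a − v₁| = 0.6085 km/s.
At r₂, v₂ = √(μ/r₂) = 3.2126 km/s.
Transfer-orbit speed at r₂: v_p = √[μ(2/r₂ − 1/a_t)] = 4.1595 km/s.
Second burn Δv₂ = |v₂ − v_p| = 0.9469 km/s.
Total Δv = Δv₁ + Δv₂ = 1.555 km/s.

Δv = 1.56 km/s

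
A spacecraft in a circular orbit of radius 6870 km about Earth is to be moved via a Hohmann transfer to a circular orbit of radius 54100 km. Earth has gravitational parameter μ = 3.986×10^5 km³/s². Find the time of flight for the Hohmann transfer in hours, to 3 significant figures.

Transfer-ellipse semi-major axis a_t = (r₁ + r₂)/2 = (6870 + 54100)/2 = 30485 km.
Transfer time t = π√(a_t³/μ) = π√((30485)³ / 3.986×10^5) = 26490 s.
Converting: 26490 s ÷ 3600 s/hour = 7.36 hours.

t = 7.36 hours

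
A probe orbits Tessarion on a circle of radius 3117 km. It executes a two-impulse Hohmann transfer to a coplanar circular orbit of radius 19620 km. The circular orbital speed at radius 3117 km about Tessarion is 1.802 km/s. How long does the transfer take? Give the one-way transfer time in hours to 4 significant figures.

t = 10.51 hours

From the circular-orbit relation v² = μ/r at r = 3117 km: μ = v²r = (1.802)² × 3117 = 10121.5 km³/s².
Transfer-ellipse semi-major axis a_t = (r₁ + r₂)/2 = (3117 + 19620)/2 = 11368.5 km.
By Kepler's third law the transfer-orbit period is T = 2π√(a_t³/μ), so t = T/2 = 37850 s.
Converting: 37850 s ÷ 3600 s/hour = 10.51 hours.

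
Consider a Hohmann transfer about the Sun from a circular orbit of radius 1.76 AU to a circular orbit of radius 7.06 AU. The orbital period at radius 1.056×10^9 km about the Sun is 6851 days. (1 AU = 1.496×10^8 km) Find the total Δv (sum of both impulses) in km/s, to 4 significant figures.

From Kepler's third law T² = 4π²r³/μ at r = 1.056×10^9 km, T = 6851 days = 6851 × 86400 s = 5.919264×10^8 s: μ = 4π²r³/T² = 1.32683×10^11 km³/s².
In km: r₁ = 1.76 × 1.496×10^8 = 2.63296×10^8 km; r₂ = 7.06 × 1.496×10^8 = 1.056176×10^9 km.
The Hohmann ellipse has a_t = (r₁ + r₂)/2 = 6.59736×10^8 km.
Circular speed at r₁: v₁ = √(μ/r₁) = √(1.32683×10^11/2.63296×10^8) = 22.448 km/s.
Transfer-orbit speed at r₁ (v² = μ(2/r − 1/a)): v_p = √[μ(2/r₁ − 1/a_t)] = 28.403 km/s.
First burn Δv₁ = |v_p − v₁| = 5.955 km/s.
Circular speed at r₂: v₂ = √(μ/r₂) = 11.2083 km/s.
Transfer-orbit speed at r₂: v_a = √[μ(2/r₂ − 1/a_t)] = 7.08071 km/s.
Second burn Δv₂ = |v₂ − v_a| = 4.128 km/s.
Δv = Δv₁ + Δv₂ = 5.955 + 4.128 = 10.08 km/s.

Δv = 10.08 km/s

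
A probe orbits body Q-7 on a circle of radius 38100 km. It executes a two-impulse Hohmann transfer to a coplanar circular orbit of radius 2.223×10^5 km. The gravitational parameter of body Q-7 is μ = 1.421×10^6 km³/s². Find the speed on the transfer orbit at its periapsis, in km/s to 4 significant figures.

v = 7.980 km/s

Semi-major axis of the transfer orbit: a_t = (38100 + 2.223×10^5)/2 = 1.302×10^5 km.
At periapsis, r = 38100 km.
Applying v² = μ(2/r − 1/a_t): v = 7.980 km/s.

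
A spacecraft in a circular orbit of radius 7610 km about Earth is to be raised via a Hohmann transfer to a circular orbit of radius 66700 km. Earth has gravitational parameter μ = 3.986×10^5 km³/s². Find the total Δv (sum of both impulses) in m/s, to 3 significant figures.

Semi-major axis of the transfer orbit: a_t = (7610 + 66700)/2 = 37155 km.
Circular speed at r₁: v₁ = √(μ/r₁) = √(3.986×10^5/7610) = 7.237 km/s.
Transfer-orbit speed at r₁ (vis-viva equation): v_p = √[μ(2/r₁ − 1/a_t)] = 9.697 km/s.
First burn Δv₁ = |v_p − v₁| = 2.460 km/s.
At r₂, v₂ = √(μ/r₂) = 2.4446 km/s.
Transfer-orbit speed at r₂: v_a = √[μ(2/r₂ − 1/a_t)] = 1.1063 km/s.
Second burn Δv₂ = |v₂ − v_a| = 1.338 km/s.
Total Δv = Δv₁ + Δv₂ = 3.798 km/s.

Δv = 3800 m/s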